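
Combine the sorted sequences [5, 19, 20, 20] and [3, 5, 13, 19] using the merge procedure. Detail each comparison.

Merging process:

Compare 5 vs 3: take 3 from right. Merged: [3]
Compare 5 vs 5: take 5 from left. Merged: [3, 5]
Compare 19 vs 5: take 5 from right. Merged: [3, 5, 5]
Compare 19 vs 13: take 13 from right. Merged: [3, 5, 5, 13]
Compare 19 vs 19: take 19 from left. Merged: [3, 5, 5, 13, 19]
Compare 20 vs 19: take 19 from right. Merged: [3, 5, 5, 13, 19, 19]
Append remaining from left: [20, 20]. Merged: [3, 5, 5, 13, 19, 19, 20, 20]

Final merged array: [3, 5, 5, 13, 19, 19, 20, 20]
Total comparisons: 6

The merged array is [3, 5, 5, 13, 19, 19, 20, 20], requiring 6 comparisons. The merge step runs in O(n) time where n is the total number of elements.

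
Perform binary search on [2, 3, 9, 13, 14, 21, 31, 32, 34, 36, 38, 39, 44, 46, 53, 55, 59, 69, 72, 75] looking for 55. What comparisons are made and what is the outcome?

Binary search for 55 in [2, 3, 9, 13, 14, 21, 31, 32, 34, 36, 38, 39, 44, 46, 53, 55, 59, 69, 72, 75]:

lo=0, hi=19, mid=9, arr[mid]=36 -> 36 < 55, search right half
lo=10, hi=19, mid=14, arr[mid]=53 -> 53 < 55, search right half
lo=15, hi=19, mid=17, arr[mid]=69 -> 69 > 55, search left half
lo=15, hi=16, mid=15, arr[mid]=55 -> Found target at index 15!

Binary search finds 55 at index 15 after 4 comparisons. The search repeatedly halves the search space by comparing with the middle element.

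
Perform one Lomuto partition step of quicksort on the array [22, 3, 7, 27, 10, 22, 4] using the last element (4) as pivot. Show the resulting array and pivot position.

Lomuto partition with pivot = 4:

Initial array: [22, 3, 7, 27, 10, 22, 4]

arr[0]=22 > 4: no swap
arr[1]=3 <= 4: swap with position 0, array becomes [3, 22, 7, 27, 10, 22, 4]
arr[2]=7 > 4: no swap
arr[3]=27 > 4: no swap
arr[4]=10 > 4: no swap
arr[5]=22 > 4: no swap

Place pivot at position 1: [3, 4, 7, 27, 10, 22, 22]
Pivot position: 1

After partitioning with pivot 4, the array becomes [3, 4, 7, 27, 10, 22, 22]. The pivot is placed at index 1. All elements to the left of the pivot are <= 4, and all elements to the right are > 4.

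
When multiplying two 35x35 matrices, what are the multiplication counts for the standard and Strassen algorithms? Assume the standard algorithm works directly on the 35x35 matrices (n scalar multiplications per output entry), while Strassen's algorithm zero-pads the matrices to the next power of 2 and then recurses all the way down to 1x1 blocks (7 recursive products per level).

Matrix multiplication for 35x35 matrices:

Strassen's algorithm requires power-of-2 dimensions. Pad 35x35 to 64x64 (next power of 2).

Standard algorithm: 35^3 = 42875 multiplications
Strassen's algorithm: 7^(log2(64)) = 7^6 = 117649 multiplications
Difference: 42875 - 117649 = -74774 (Strassen uses MORE here due to padding overhead — for small or just-over-power-of-2 n, padding can outweigh the per-level savings)

Standard: 42875 multiplications (35^3). Strassen: 117649 multiplications (7^6, after padding to 64x64). Strassen reduces 8 recursive multiplications to 7 at each level.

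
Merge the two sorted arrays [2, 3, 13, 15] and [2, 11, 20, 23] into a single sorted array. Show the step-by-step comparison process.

Merging process:

Compare 2 vs 2: take 2 from left. Merged: [2]
Compare 3 vs 2: take 2 from right. Merged: [2, 2]
Compare 3 vs 11: take 3 from left. Merged: [2, 2, 3]
Compare 13 vs 11: take 11 from right. Merged: [2, 2, 3, 11]
Compare 13 vs 20: take 13 from left. Merged: [2, 2, 3, 11, 13]
Compare 15 vs 20: take 15 from left. Merged: [2, 2, 3, 11, 13, 15]
Append remaining from right: [20, 23]. Merged: [2, 2, 3, 11, 13, 15, 20, 23]

Final merged array: [2, 2, 3, 11, 13, 15, 20, 23]
Total comparisons: 6

The merged array is [2, 2, 3, 11, 13, 15, 20, 23], requiring 6 comparisons. The merge step runs in O(n) time where n is the total number of elements.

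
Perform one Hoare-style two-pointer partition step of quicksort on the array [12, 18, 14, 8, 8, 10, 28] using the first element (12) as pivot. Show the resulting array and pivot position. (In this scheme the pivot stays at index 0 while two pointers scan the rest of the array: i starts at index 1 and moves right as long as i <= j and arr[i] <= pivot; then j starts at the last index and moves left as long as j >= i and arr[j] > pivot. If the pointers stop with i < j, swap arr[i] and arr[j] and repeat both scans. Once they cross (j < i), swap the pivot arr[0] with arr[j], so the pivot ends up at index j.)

Hoare-style two-pointer partition with pivot = 12:

Initial array: [12, 18, 14, 8, 8, 10, 28]

Pointers start at i = 1, j = 6.
i stops at index 1 (arr[1]=18 > 12), j stops at index 5 (arr[5]=10 <= 12): swap arr[1] and arr[5], array becomes [12, 10, 14, 8, 8, 18, 28]
i stops at index 2 (arr[2]=14 > 12), j stops at index 4 (arr[4]=8 <= 12): swap arr[2] and arr[4], array becomes [12, 10, 8, 8, 14, 18, 28]
i ends at 4, j ends at 3: the pointers have crossed (j < i), so scanning stops.

Swap pivot arr[0] with arr[3] to place pivot at position 3: [8, 10, 8, 12, 14, 18, 28]
Pivot position: 3

After partitioning with pivot 12, the array becomes [8, 10, 8, 12, 14, 18, 28]. The pivot is placed at index 3. All elements to the left of the pivot are <= 12, and all elements to the right are > 12.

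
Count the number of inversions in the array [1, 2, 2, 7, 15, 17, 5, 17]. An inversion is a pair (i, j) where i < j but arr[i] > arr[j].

Finding inversions in [1, 2, 2, 7, 15, 17, 5, 17]:

(3, 6): arr[3]=7 > arr[6]=5
(4, 6): arr[4]=15 > arr[6]=5
(5, 6): arr[5]=17 > arr[6]=5

Total inversions: 3

The array has 3 inversion(s): (3,6), (4,6), (5,6). Each pair (i,j) satisfies i < j and arr[i] > arr[j].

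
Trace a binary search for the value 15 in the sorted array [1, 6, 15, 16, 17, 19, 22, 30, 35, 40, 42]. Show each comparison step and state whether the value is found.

Binary search for 15 in [1, 6, 15, 16, 17, 19, 22, 30, 35, 40, 42]:

lo=0, hi=10, mid=5, arr[mid]=19 -> 19 > 15, search left half
lo=0, hi=4, mid=2, arr[mid]=15 -> Found target at index 2!

Binary search finds 15 at index 2 after 2 comparisons. The search repeatedly halves the search space by comparing with the middle element.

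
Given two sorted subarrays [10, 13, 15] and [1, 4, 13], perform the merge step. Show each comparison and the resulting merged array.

Merging process:

Compare 10 vs 1: take 1 from right. Merged: [1]
Compare 10 vs 4: take 4 from right. Merged: [1, 4]
Compare 10 vs 13: take 10 from left. Merged: [1, 4, 10]
Compare 13 vs 13: take 13 from left. Merged: [1, 4, 10, 13]
Compare 15 vs 13: take 13 from right. Merged: [1, 4, 10, 13, 13]
Append remaining from left: [15]. Merged: [1, 4, 10, 13, 13, 15]

Final merged array: [1, 4, 10, 13, 13, 15]
Total comparisons: 5

The merged array is [1, 4, 10, 13, 13, 15], requiring 5 comparisons. The merge step runs in O(n) time where n is the total number of elements.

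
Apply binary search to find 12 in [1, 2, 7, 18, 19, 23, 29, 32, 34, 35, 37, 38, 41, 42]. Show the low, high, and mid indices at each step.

Binary search for 12 in [1, 2, 7, 18, 19, 23, 29, 32, 34, 35, 37, 38, 41, 42]:

lo=0, hi=13, mid=6, arr[mid]=29 -> 29 > 12, search left half
lo=0, hi=5, mid=2, arr[mid]=7 -> 7 < 12, search right half
lo=3, hi=5, mid=4, arr[mid]=19 -> 19 > 12, search left half
lo=3, hi=3, mid=3, arr[mid]=18 -> 18 > 12, search left half
lo=3 > hi=2, target 12 not found

Binary search determines that 12 is not in the array after 4 comparisons. The search space was exhausted without finding the target.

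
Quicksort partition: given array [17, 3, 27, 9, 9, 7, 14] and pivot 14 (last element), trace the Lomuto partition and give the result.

Lomuto partition with pivot = 14:

Initial array: [17, 3, 27, 9, 9, 7, 14]

arr[0]=17 > 14: no swap
arr[1]=3 <= 14: swap with position 0, array becomes [3, 17, 27, 9, 9, 7, 14]
arr[2]=27 > 14: no swap
arr[3]=9 <= 14: swap with position 1, array becomes [3, 9, 27, 17, 9, 7, 14]
arr[4]=9 <= 14: swap with position 2, array becomes [3, 9, 9, 17, 27, 7, 14]
arr[5]=7 <= 14: swap with position 3, array becomes [3, 9, 9, 7, 27, 17, 14]

Place pivot at position 4: [3, 9, 9, 7, 14, 17, 27]
Pivot position: 4

After partitioning with pivot 14, the array becomes [3, 9, 9, 7, 14, 17, 27]. The pivot is placed at index 4. All elements to the left of the pivot are <= 14, and all elements to the right are > 14.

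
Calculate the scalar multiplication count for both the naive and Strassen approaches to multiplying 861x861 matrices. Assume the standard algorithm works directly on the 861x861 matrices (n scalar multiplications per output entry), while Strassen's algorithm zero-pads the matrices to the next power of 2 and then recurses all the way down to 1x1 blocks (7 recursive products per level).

Matrix multiplication for 861x861 matrices:

Strassen's algorithm requires power-of-2 dimensions. Pad 861x861 to 1024x1024 (next power of 2).

Standard algorithm: 861^3 = 638277381 multiplications
Strassen's algorithm: 7^(log2(1024)) = 7^10 = 282475249 multiplications
Savings: 638277381 - 282475249 = 355802132 multiplications

Standard: 638277381 multiplications (861^3). Strassen: 282475249 multiplications (7^10, after padding to 1024x1024). Strassen reduces 8 recursive multiplications to 7 at each level.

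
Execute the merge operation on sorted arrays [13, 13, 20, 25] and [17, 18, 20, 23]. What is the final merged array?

Merging process:

Compare 13 vs 17: take 13 from left. Merged: [13]
Compare 13 vs 17: take 13 from left. Merged: [13, 13]
Compare 20 vs 17: take 17 from right. Merged: [13, 13, 17]
Compare 20 vs 18: take 18 from right. Merged: [13, 13, 17, 18]
Compare 20 vs 20: take 20 from left. Merged: [13, 13, 17, 18, 20]
Compare 25 vs 20: take 20 from right. Merged: [13, 13, 17, 18, 20, 20]
Compare 25 vs 23: take 23 from right. Merged: [13, 13, 17, 18, 20, 20, 23]
Append remaining from left: [25]. Merged: [13, 13, 17, 18, 20, 20, 23, 25]

Final merged array: [13, 13, 17, 18, 20, 20, 23, 25]
Total comparisons: 7

The merged array is [13, 13, 17, 18, 20, 20, 23, 25], requiring 7 comparisons. The merge step runs in O(n) time where n is the total number of elements.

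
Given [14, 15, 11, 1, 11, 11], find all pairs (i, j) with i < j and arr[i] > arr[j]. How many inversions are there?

Finding inversions in [14, 15, 11, 1, 11, 11]:

(0, 2): arr[0]=14 > arr[2]=11
(0, 3): arr[0]=14 > arr[3]=1
(0, 4): arr[0]=14 > arr[4]=11
(0, 5): arr[0]=14 > arr[5]=11
(1, 2): arr[1]=15 > arr[2]=11
(1, 3): arr[1]=15 > arr[3]=1
(1, 4): arr[1]=15 > arr[4]=11
(1, 5): arr[1]=15 > arr[5]=11
(2, 3): arr[2]=11 > arr[3]=1

Total inversions: 9

The array has 9 inversion(s): (0,2), (0,3), (0,4), (0,5), (1,2), (1,3), (1,4), (1,5), (2,3). Each pair (i,j) satisfies i < j and arr[i] > arr[j].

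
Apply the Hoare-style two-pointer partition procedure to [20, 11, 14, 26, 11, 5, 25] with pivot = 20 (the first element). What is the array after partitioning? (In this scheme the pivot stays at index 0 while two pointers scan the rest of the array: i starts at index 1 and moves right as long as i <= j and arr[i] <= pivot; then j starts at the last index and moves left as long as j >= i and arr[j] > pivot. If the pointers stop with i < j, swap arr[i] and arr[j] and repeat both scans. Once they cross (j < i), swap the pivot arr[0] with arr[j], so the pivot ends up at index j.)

Hoare-style two-pointer partition with pivot = 20:

Initial array: [20, 11, 14, 26, 11, 5, 25]

Pointers start at i = 1, j = 6.
i stops at index 3 (arr[3]=26 > 20), j stops at index 5 (arr[5]=5 <= 20): swap arr[3] and arr[5], array becomes [20, 11, 14, 5, 11, 26, 25]
i ends at 5, j ends at 4: the pointers have crossed (j < i), so scanning stops.

Swap pivot arr[0] with arr[4] to place pivot at position 4: [11, 11, 14, 5, 20, 26, 25]
Pivot position: 4

After partitioning with pivot 20, the array becomes [11, 11, 14, 5, 20, 26, 25]. The pivot is placed at index 4. All elements to the left of the pivot are <= 20, and all elements to the right are > 20.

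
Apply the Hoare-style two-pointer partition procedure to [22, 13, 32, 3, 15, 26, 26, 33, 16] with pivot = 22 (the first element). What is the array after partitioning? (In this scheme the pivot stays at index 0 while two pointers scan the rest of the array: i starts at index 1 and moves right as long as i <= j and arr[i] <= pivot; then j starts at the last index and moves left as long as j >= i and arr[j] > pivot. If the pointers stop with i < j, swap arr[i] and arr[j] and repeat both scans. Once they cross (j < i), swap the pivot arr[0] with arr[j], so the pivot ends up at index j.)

Hoare-style two-pointer partition with pivot = 22:

Initial array: [22, 13, 32, 3, 15, 26, 26, 33, 16]

Pointers start at i = 1, j = 8.
i stops at index 2 (arr[2]=32 > 22), j stops at index 8 (arr[8]=16 <= 22): swap arr[2] and arr[8], array becomes [22, 13, 16, 3, 15, 26, 26, 33, 32]
i ends at 5, j ends at 4: the pointers have crossed (j < i), so scanning stops.

Swap pivot arr[0] with arr[4] to place pivot at position 4: [15, 13, 16, 3, 22, 26, 26, 33, 32]
Pivot position: 4

After partitioning with pivot 22, the array becomes [15, 13, 16, 3, 22, 26, 26, 33, 32]. The pivot is placed at index 4. All elements to the left of the pivot are <= 22, and all elements to the right are > 22.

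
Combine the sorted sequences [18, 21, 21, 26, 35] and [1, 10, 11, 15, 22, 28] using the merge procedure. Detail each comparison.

Merging process:

Compare 18 vs 1: take 1 from right. Merged: [1]
Compare 18 vs 10: take 10 from right. Merged: [1, 10]
Compare 18 vs 11: take 11 from right. Merged: [1, 10, 11]
Compare 18 vs 15: take 15 from right. Merged: [1, 10, 11, 15]
Compare 18 vs 22: take 18 from left. Merged: [1, 10, 11, 15, 18]
Compare 21 vs 22: take 21 from left. Merged: [1, 10, 11, 15, 18, 21]
Compare 21 vs 22: take 21 from left. Merged: [1, 10, 11, 15, 18, 21, 21]
Compare 26 vs 22: take 22 from right. Merged: [1, 10, 11, 15, 18, 21, 21, 22]
Compare 26 vs 28: take 26 from left. Merged: [1, 10, 11, 15, 18, 21, 21, 22, 26]
Compare 35 vs 28: take 28 from right. Merged: [1, 10, 11, 15, 18, 21, 21, 22, 26, 28]
Append remaining from left: [35]. Merged: [1, 10, 11, 15, 18, 21, 21, 22, 26, 28, 35]

Final merged array: [1, 10, 11, 15, 18, 21, 21, 22, 26, 28, 35]
Total comparisons: 10

The merged array is [1, 10, 11, 15, 18, 21, 21, 22, 26, 28, 35], requiring 10 comparisons. The merge step runs in O(n) time where n is the total number of elements.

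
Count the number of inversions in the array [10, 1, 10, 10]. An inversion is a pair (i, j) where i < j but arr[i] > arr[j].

Finding inversions in [10, 1, 10, 10]:

(0, 1): arr[0]=10 > arr[1]=1

Total inversions: 1

The array has 1 inversion(s): (0,1). Each pair (i,j) satisfies i < j and arr[i] > arr[j].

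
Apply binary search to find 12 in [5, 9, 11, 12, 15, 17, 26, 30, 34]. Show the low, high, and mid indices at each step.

Binary search for 12 in [5, 9, 11, 12, 15, 17, 26, 30, 34]:

lo=0, hi=8, mid=4, arr[mid]=15 -> 15 > 12, search left half
lo=0, hi=3, mid=1, arr[mid]=9 -> 9 < 12, search right half
lo=2, hi=3, mid=2, arr[mid]=11 -> 11 < 12, search right half
lo=3, hi=3, mid=3, arr[mid]=12 -> Found target at index 3!

Binary search finds 12 at index 3 after 4 comparisons. The search repeatedly halves the search space by comparing with the middle element.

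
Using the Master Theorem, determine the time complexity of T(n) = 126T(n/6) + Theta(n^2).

Master Theorem for T(n) = 126T(n/6) + O(n^2):

a = 126, b = 6, c = 2
log_b(a) = log_6(126) = 2.6992

Case 1: c = 2 < log_6(126) = 2.6992
T(n) = O(n^(log_6 126))

For T(n) = 126T(n/6) + O(n^2): log_6(126) = 2.6992. This is Case 1 of the Master Theorem (c < log_b(a), work dominated by leaves), giving O(n^(log_6 126)).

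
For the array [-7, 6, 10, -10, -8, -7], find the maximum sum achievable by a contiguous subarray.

Using Kadane's algorithm on [-7, 6, 10, -10, -8, -7]:

Scanning through the array:
Position 1 (value 6): max_ending_here = 6, max_so_far = 6
Position 2 (value 10): max_ending_here = 16, max_so_far = 16
Position 3 (value -10): max_ending_here = 6, max_so_far = 16
Position 4 (value -8): max_ending_here = -2, max_so_far = 16
Position 5 (value -7): max_ending_here = -7, max_so_far = 16

Maximum subarray: [6, 10]
Maximum sum: 16

The maximum subarray is [6, 10] with sum 16. This subarray runs from index 1 to index 2.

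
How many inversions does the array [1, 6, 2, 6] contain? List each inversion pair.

Finding inversions in [1, 6, 2, 6]:

(1, 2): arr[1]=6 > arr[2]=2

Total inversions: 1

The array has 1 inversion(s): (1,2). Each pair (i,j) satisfies i < j and arr[i] > arr[j].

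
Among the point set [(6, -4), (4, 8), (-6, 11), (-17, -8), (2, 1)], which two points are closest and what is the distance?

Computing all pairwise distances among 5 points:

d((6, -4), (4, 8)) = 12.1655
d((6, -4), (-6, 11)) = 19.2094
d((6, -4), (-17, -8)) = 23.3452
d((6, -4), (2, 1)) = 6.4031 <-- minimum
d((4, 8), (-6, 11)) = 10.4403
d((4, 8), (-17, -8)) = 26.4008
d((4, 8), (2, 1)) = 7.2801
d((-6, 11), (-17, -8)) = 21.9545
d((-6, 11), (2, 1)) = 12.8062
d((-17, -8), (2, 1)) = 21.0238

Closest pair: (6, -4) and (2, 1) with distance 6.4031

The closest pair is (6, -4) and (2, 1) with Euclidean distance 6.4031. For 5 points, brute-force pairwise comparison is shown above. For large n, the divide-and-conquer algorithm (sort by x, recurse on halves, check the dividing strip) achieves O(n log n).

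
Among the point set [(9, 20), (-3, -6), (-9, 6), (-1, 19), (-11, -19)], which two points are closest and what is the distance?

Computing all pairwise distances among 5 points:

d((9, 20), (-3, -6)) = 28.6356
d((9, 20), (-9, 6)) = 22.8035
d((9, 20), (-1, 19)) = 10.0499 <-- minimum
d((9, 20), (-11, -19)) = 43.8292
d((-3, -6), (-9, 6)) = 13.4164
d((-3, -6), (-1, 19)) = 25.0799
d((-3, -6), (-11, -19)) = 15.2643
d((-9, 6), (-1, 19)) = 15.2643
d((-9, 6), (-11, -19)) = 25.0799
d((-1, 19), (-11, -19)) = 39.2938

Closest pair: (9, 20) and (-1, 19) with distance 10.0499

The closest pair is (9, 20) and (-1, 19) with Euclidean distance 10.0499. For 5 points, brute-force pairwise comparison is shown above. For large n, the divide-and-conquer algorithm (sort by x, recurse on halves, check the dividing strip) achieves O(n log n).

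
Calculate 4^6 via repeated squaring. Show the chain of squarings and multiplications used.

Computing 4^6 by squaring (build up from 4^1; each line after the first costs one multiplication):

4^1 = 4
4^2 = (4^1)^2 = 4^2 = 16
4^3 = 4 * 4^2 = 4 * 16 = 64
4^6 = (4^3)^2 = 64^2 = 4096

Result: 4096
Multiplications needed: 3 (3 lines after 4^1)

4^6 = 4096. Using exponentiation by squaring, this requires 3 multiplications. The key idea: if the exponent is even, square the half-power; if odd, multiply by the base once.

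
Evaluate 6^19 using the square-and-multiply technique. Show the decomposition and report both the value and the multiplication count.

Computing 6^19 by squaring (build up from 6^1; each line after the first costs one multiplication):

6^1 = 6
6^2 = (6^1)^2 = 6^2 = 36
6^4 = (6^2)^2 = 36^2 = 1296
6^8 = (6^4)^2 = 1296^2 = 1679616
6^9 = 6 * 6^8 = 6 * 1679616 = 10077696
6^18 = (6^9)^2 = 10077696^2 = 101559956668416
6^19 = 6 * 6^18 = 6 * 101559956668416 = 609359740010496

Result: 609359740010496
Multiplications needed: 6 (6 lines after 6^1)

6^19 = 609359740010496. Using exponentiation by squaring, this requires 6 multiplications. The key idea: if the exponent is even, square the half-power; if odd, multiply by the base once.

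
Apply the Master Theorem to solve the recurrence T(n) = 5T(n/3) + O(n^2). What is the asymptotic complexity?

Master Theorem for T(n) = 5T(n/3) + O(n^2):

a = 5, b = 3, c = 2
log_b(a) = log_3(5) = 1.4650

Case 3: c = 2 > log_3(5) = 1.4650
T(n) = O(n^2) = O(n^2)

For T(n) = 5T(n/3) + O(n^2): log_3(5) = 1.4650. This is Case 3 of the Master Theorem (c > log_b(a), work dominated by root), giving O(n^2).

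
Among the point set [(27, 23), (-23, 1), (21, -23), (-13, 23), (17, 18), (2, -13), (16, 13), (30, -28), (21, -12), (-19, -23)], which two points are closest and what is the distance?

Computing all pairwise distances among 10 points:

d((27, 23), (-23, 1)) = 54.626
d((27, 23), (21, -23)) = 46.3897
d((27, 23), (-13, 23)) = 40.0
d((27, 23), (17, 18)) = 11.1803
d((27, 23), (2, -13)) = 43.8292
d((27, 23), (16, 13)) = 14.8661
d((27, 23), (30, -28)) = 51.0882
d((27, 23), (21, -12)) = 35.5106
d((27, 23), (-19, -23)) = 65.0538
d((-23, 1), (21, -23)) = 50.1199
d((-23, 1), (-13, 23)) = 24.1661
d((-23, 1), (17, 18)) = 43.4626
d((-23, 1), (2, -13)) = 28.6531
d((-23, 1), (16, 13)) = 40.8044
d((-23, 1), (30, -28)) = 60.4152
d((-23, 1), (21, -12)) = 45.8803
d((-23, 1), (-19, -23)) = 24.3311
d((21, -23), (-13, 23)) = 57.2014
d((21, -23), (17, 18)) = 41.1947
d((21, -23), (2, -13)) = 21.4709
d((21, -23), (16, 13)) = 36.3456
d((21, -23), (30, -28)) = 10.2956
d((21, -23), (21, -12)) = 11.0
d((21, -23), (-19, -23)) = 40.0
d((-13, 23), (17, 18)) = 30.4138
d((-13, 23), (2, -13)) = 39.0
d((-13, 23), (16, 13)) = 30.6757
d((-13, 23), (30, -28)) = 66.7083
d((-13, 23), (21, -12)) = 48.7955
d((-13, 23), (-19, -23)) = 46.3897
d((17, 18), (2, -13)) = 34.4384
d((17, 18), (16, 13)) = 5.099 <-- minimum
d((17, 18), (30, -28)) = 47.8017
d((17, 18), (21, -12)) = 30.2655
d((17, 18), (-19, -23)) = 54.5619
d((2, -13), (16, 13)) = 29.5296
d((2, -13), (30, -28)) = 31.7648
d((2, -13), (21, -12)) = 19.0263
d((2, -13), (-19, -23)) = 23.2594
d((16, 13), (30, -28)) = 43.3244
d((16, 13), (21, -12)) = 25.4951
d((16, 13), (-19, -23)) = 50.2096
d((30, -28), (21, -12)) = 18.3576
d((30, -28), (-19, -23)) = 49.2544
d((21, -12), (-19, -23)) = 41.4849

Closest pair: (17, 18) and (16, 13) with distance 5.099

The closest pair is (17, 18) and (16, 13) with Euclidean distance 5.099. For 10 points, brute-force pairwise comparison is shown above. For large n, the divide-and-conquer algorithm (sort by x, recurse on halves, check the dividing strip) achieves O(n log n).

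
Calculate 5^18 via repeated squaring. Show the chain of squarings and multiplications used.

Computing 5^18 by squaring (build up from 5^1; each line after the first costs one multiplication):

5^1 = 5
5^2 = (5^1)^2 = 5^2 = 25
5^4 = (5^2)^2 = 25^2 = 625
5^8 = (5^4)^2 = 625^2 = 390625
5^9 = 5 * 5^8 = 5 * 390625 = 1953125
5^18 = (5^9)^2 = 1953125^2 = 3814697265625

Result: 3814697265625
Multiplications needed: 5 (5 lines after 5^1)

5^18 = 3814697265625. Using exponentiation by squaring, this requires 5 multiplications. The key idea: if the exponent is even, square the half-power; if odd, multiply by the base once.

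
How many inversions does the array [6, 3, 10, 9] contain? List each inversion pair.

Finding inversions in [6, 3, 10, 9]:

(0, 1): arr[0]=6 > arr[1]=3
(2, 3): arr[2]=10 > arr[3]=9

Total inversions: 2

The array has 2 inversion(s): (0,1), (2,3). Each pair (i,j) satisfies i < j and arr[i] > arr[j].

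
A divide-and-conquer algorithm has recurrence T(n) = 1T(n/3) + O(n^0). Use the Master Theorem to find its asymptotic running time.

Master Theorem for T(n) = 1T(n/3) + O(n^0):

a = 1, b = 3, c = 0
log_b(a) = log_3(1) = 0.0000

Case 2: c = 0 = log_3(1) = 0.0000
T(n) = O(n^0 log n) = O(log n)

For T(n) = 1T(n/3) + O(n^0): log_3(1) = 0.0000. This is Case 2 of the Master Theorem (c = log_b(a), equal work at all levels), giving O(log n).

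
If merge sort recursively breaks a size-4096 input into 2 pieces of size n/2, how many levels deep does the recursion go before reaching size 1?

For divide and conquer with division factor 2:

Problem sizes at each level:
Level 0: 4096
Level 1: 2048
Level 2: 1024
Level 3: 512
Level 4: 256
Level 5: 128
Level 6: 64
Level 7: 32
Level 8: 16
Level 9: 8
Level 10: 4
Level 11: 2
Level 12: 1

The root is level 0 and the size-1 base case is level 12 (the tree spans levels 0 through 12, i.e. 13 levels counting the root), so the depth is the number of divisions: log_2(4096) = 12

The recursion tree depth is log_2(4096) = 12. At each level, the problem size is divided by 2, so it takes 12 divisions to reduce to a base case of size 1. The algorithm makes 2 recursive calls at each level.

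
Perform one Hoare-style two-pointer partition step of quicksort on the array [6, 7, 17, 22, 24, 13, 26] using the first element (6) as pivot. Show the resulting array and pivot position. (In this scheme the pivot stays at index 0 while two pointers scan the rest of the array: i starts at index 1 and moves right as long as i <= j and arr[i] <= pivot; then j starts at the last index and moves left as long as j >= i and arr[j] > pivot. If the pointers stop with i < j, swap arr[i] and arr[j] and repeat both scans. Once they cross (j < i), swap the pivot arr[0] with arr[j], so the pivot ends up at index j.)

Hoare-style two-pointer partition with pivot = 6:

Initial array: [6, 7, 17, 22, 24, 13, 26]

Pointers start at i = 1, j = 6.
i ends at 1, j ends at 0: the pointers have crossed (j < i), so scanning stops.

j = 0, so swapping arr[0] with arr[j] leaves the pivot at position 0: [6, 7, 17, 22, 24, 13, 26]
Pivot position: 0

After partitioning with pivot 6, the array becomes [6, 7, 17, 22, 24, 13, 26]. The pivot is placed at index 0. All elements to the left of the pivot are <= 6, and all elements to the right are > 6.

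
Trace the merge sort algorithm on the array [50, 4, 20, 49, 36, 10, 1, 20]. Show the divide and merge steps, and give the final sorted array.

Merge sort trace:

Split: [50, 4, 20, 49, 36, 10, 1, 20] -> [50, 4, 20, 49] and [36, 10, 1, 20]
  Split: [50, 4, 20, 49] -> [50, 4] and [20, 49]
    Split: [50, 4] -> [50] and [4]
    Merge: [50] + [4] -> [4, 50]
    Split: [20, 49] -> [20] and [49]
    Merge: [20] + [49] -> [20, 49]
  Merge: [4, 50] + [20, 49] -> [4, 20, 49, 50]
  Split: [36, 10, 1, 20] -> [36, 10] and [1, 20]
    Split: [36, 10] -> [36] and [10]
    Merge: [36] + [10] -> [10, 36]
    Split: [1, 20] -> [1] and [20]
    Merge: [1] + [20] -> [1, 20]
  Merge: [10, 36] + [1, 20] -> [1, 10, 20, 36]
Merge: [4, 20, 49, 50] + [1, 10, 20, 36] -> [1, 4, 10, 20, 20, 36, 49, 50]

Final sorted array: [1, 4, 10, 20, 20, 36, 49, 50]

The merge sort proceeds by recursively splitting the array and merging sorted halves.
After all merges, the sorted array is [1, 4, 10, 20, 20, 36, 49, 50].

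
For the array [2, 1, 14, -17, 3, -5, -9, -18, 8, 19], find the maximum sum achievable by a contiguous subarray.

Using Kadane's algorithm on [2, 1, 14, -17, 3, -5, -9, -18, 8, 19]:

Scanning through the array:
Position 1 (value 1): max_ending_here = 3, max_so_far = 3
Position 2 (value 14): max_ending_here = 17, max_so_far = 17
Position 3 (value -17): max_ending_here = 0, max_so_far = 17
Position 4 (value 3): max_ending_here = 3, max_so_far = 17
Position 5 (value -5): max_ending_here = -2, max_so_far = 17
Position 6 (value -9): max_ending_here = -9, max_so_far = 17
Position 7 (value -18): max_ending_here = -18, max_so_far = 17
Position 8 (value 8): max_ending_here = 8, max_so_far = 17
Position 9 (value 19): max_ending_here = 27, max_so_far = 27

Maximum subarray: [8, 19]
Maximum sum: 27

The maximum subarray is [8, 19] with sum 27. This subarray runs from index 8 to index 9.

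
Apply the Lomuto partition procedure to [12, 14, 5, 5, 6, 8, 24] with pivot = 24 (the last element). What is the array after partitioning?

Lomuto partition with pivot = 24:

Initial array: [12, 14, 5, 5, 6, 8, 24]

arr[0]=12 <= 24: swap with position 0, array becomes [12, 14, 5, 5, 6, 8, 24]
arr[1]=14 <= 24: swap with position 1, array becomes [12, 14, 5, 5, 6, 8, 24]
arr[2]=5 <= 24: swap with position 2, array becomes [12, 14, 5, 5, 6, 8, 24]
arr[3]=5 <= 24: swap with position 3, array becomes [12, 14, 5, 5, 6, 8, 24]
arr[4]=6 <= 24: swap with position 4, array becomes [12, 14, 5, 5, 6, 8, 24]
arr[5]=8 <= 24: swap with position 5, array becomes [12, 14, 5, 5, 6, 8, 24]

Place pivot at position 6: [12, 14, 5, 5, 6, 8, 24]
Pivot position: 6

After partitioning with pivot 24, the array becomes [12, 14, 5, 5, 6, 8, 24]. The pivot is placed at index 6. All elements to the left of the pivot are <= 24, and all elements to the right are > 24.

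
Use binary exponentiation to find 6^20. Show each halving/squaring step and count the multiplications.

Computing 6^20 by squaring (build up from 6^1; each line after the first costs one multiplication):

6^1 = 6
6^2 = (6^1)^2 = 6^2 = 36
6^4 = (6^2)^2 = 36^2 = 1296
6^5 = 6 * 6^4 = 6 * 1296 = 7776
6^10 = (6^5)^2 = 7776^2 = 60466176
6^20 = (6^10)^2 = 60466176^2 = 3656158440062976

Result: 3656158440062976
Multiplications needed: 5 (5 lines after 6^1)

6^20 = 3656158440062976. Using exponentiation by squaring, this requires 5 multiplications. The key idea: if the exponent is even, square the half-power; if odd, multiply by the base once.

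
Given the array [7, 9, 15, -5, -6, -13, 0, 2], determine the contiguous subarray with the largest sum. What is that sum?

Using Kadane's algorithm on [7, 9, 15, -5, -6, -13, 0, 2]:

Scanning through the array:
Position 1 (value 9): max_ending_here = 16, max_so_far = 16
Position 2 (value 15): max_ending_here = 31, max_so_far = 31
Position 3 (value -5): max_ending_here = 26, max_so_far = 31
Position 4 (value -6): max_ending_here = 20, max_so_far = 31
Position 5 (value -13): max_ending_here = 7, max_so_far = 31
Position 6 (value 0): max_ending_here = 7, max_so_far = 31
Position 7 (value 2): max_ending_here = 9, max_so_far = 31

Maximum subarray: [7, 9, 15]
Maximum sum: 31

The maximum subarray is [7, 9, 15] with sum 31. This subarray runs from index 0 to index 2.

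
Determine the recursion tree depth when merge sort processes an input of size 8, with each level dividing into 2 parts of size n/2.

For divide and conquer with division factor 2:

Problem sizes at each level:
Level 0: 8
Level 1: 4
Level 2: 2
Level 3: 1

The root is level 0 and the size-1 base case is level 3 (the tree spans levels 0 through 3, i.e. 4 levels counting the root), so the depth is the number of divisions: log_2(8) = 3

The recursion tree depth is log_2(8) = 3. At each level, the problem size is divided by 2, so it takes 3 divisions to reduce to a base case of size 1. The algorithm makes 2 recursive calls at each level.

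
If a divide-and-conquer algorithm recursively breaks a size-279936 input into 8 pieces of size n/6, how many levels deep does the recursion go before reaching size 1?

For divide and conquer with division factor 6:

Problem sizes at each level:
Level 0: 279936
Level 1: 46656
Level 2: 7776
Level 3: 1296
Level 4: 216
Level 5: 36
Level 6: 6
Level 7: 1

The root is level 0 and the size-1 base case is level 7 (the tree spans levels 0 through 7, i.e. 8 levels counting the root), so the depth is the number of divisions: log_6(279936) = 7

The recursion tree depth is log_6(279936) = 7. At each level, the problem size is divided by 6, so it takes 7 divisions to reduce to a base case of size 1. The algorithm makes 8 recursive calls at each level.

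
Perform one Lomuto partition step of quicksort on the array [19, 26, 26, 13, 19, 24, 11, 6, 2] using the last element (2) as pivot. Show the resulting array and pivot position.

Lomuto partition with pivot = 2:

Initial array: [19, 26, 26, 13, 19, 24, 11, 6, 2]

arr[0]=19 > 2: no swap
arr[1]=26 > 2: no swap
arr[2]=26 > 2: no swap
arr[3]=13 > 2: no swap
arr[4]=19 > 2: no swap
arr[5]=24 > 2: no swap
arr[6]=11 > 2: no swap
arr[7]=6 > 2: no swap

Place pivot at position 0: [2, 26, 26, 13, 19, 24, 11, 6, 19]
Pivot position: 0

After partitioning with pivot 2, the array becomes [2, 26, 26, 13, 19, 24, 11, 6, 19]. The pivot is placed at index 0. All elements to the left of the pivot are <= 2, and all elements to the right are > 2.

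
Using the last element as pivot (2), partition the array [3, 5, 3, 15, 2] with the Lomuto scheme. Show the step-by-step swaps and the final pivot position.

Lomuto partition with pivot = 2:

Initial array: [3, 5, 3, 15, 2]

arr[0]=3 > 2: no swap
arr[1]=5 > 2: no swap
arr[2]=3 > 2: no swap
arr[3]=15 > 2: no swap

Place pivot at position 0: [2, 5, 3, 15, 3]
Pivot position: 0

After partitioning with pivot 2, the array becomes [2, 5, 3, 15, 3]. The pivot is placed at index 0. All elements to the left of the pivot are <= 2, and all elements to the right are > 2.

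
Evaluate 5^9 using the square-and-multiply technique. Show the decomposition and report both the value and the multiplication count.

Computing 5^9 by squaring (build up from 5^1; each line after the first costs one multiplication):

5^1 = 5
5^2 = (5^1)^2 = 5^2 = 25
5^4 = (5^2)^2 = 25^2 = 625
5^8 = (5^4)^2 = 625^2 = 390625
5^9 = 5 * 5^8 = 5 * 390625 = 1953125

Result: 1953125
Multiplications needed: 4 (4 lines after 5^1)

5^9 = 1953125. Using exponentiation by squaring, this requires 4 multiplications. The key idea: if the exponent is even, square the half-power; if odd, multiply by the base once.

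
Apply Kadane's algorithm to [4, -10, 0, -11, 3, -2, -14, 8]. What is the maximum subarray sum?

Using Kadane's algorithm on [4, -10, 0, -11, 3, -2, -14, 8]:

Scanning through the array:
Position 1 (value -10): max_ending_here = -6, max_so_far = 4
Position 2 (value 0): max_ending_here = 0, max_so_far = 4
Position 3 (value -11): max_ending_here = -11, max_so_far = 4
Position 4 (value 3): max_ending_here = 3, max_so_far = 4
Position 5 (value -2): max_ending_here = 1, max_so_far = 4
Position 6 (value -14): max_ending_here = -13, max_so_far = 4
Position 7 (value 8): max_ending_here = 8, max_so_far = 8

Maximum subarray: [8]
Maximum sum: 8

The maximum subarray is [8] with sum 8. This subarray runs from index 7 to index 7.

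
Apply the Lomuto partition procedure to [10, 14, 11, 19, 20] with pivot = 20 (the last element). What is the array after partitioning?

Lomuto partition with pivot = 20:

Initial array: [10, 14, 11, 19, 20]

arr[0]=10 <= 20: swap with position 0, array becomes [10, 14, 11, 19, 20]
arr[1]=14 <= 20: swap with position 1, array becomes [10, 14, 11, 19, 20]
arr[2]=11 <= 20: swap with position 2, array becomes [10, 14, 11, 19, 20]
arr[3]=19 <= 20: swap with position 3, array becomes [10, 14, 11, 19, 20]

Place pivot at position 4: [10, 14, 11, 19, 20]
Pivot position: 4

After partitioning with pivot 20, the array becomes [10, 14, 11, 19, 20]. The pivot is placed at index 4. All elements to the left of the pivot are <= 20, and all elements to the right are > 20.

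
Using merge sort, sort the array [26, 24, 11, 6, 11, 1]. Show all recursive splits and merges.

Merge sort trace:

Split: [26, 24, 11, 6, 11, 1] -> [26, 24, 11] and [6, 11, 1]
  Split: [26, 24, 11] -> [26] and [24, 11]
    Split: [24, 11] -> [24] and [11]
    Merge: [24] + [11] -> [11, 24]
  Merge: [26] + [11, 24] -> [11, 24, 26]
  Split: [6, 11, 1] -> [6] and [11, 1]
    Split: [11, 1] -> [11] and [1]
    Merge: [11] + [1] -> [1, 11]
  Merge: [6] + [1, 11] -> [1, 6, 11]
Merge: [11, 24, 26] + [1, 6, 11] -> [1, 6, 11, 11, 24, 26]

Final sorted array: [1, 6, 11, 11, 24, 26]

The merge sort proceeds by recursively splitting the array and merging sorted halves.
After all merges, the sorted array is [1, 6, 11, 11, 24, 26].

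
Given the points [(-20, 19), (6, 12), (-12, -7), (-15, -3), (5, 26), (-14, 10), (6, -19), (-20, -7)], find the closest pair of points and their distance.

Computing all pairwise distances among 8 points:

d((-20, 19), (6, 12)) = 26.9258
d((-20, 19), (-12, -7)) = 27.2029
d((-20, 19), (-15, -3)) = 22.561
d((-20, 19), (5, 26)) = 25.9615
d((-20, 19), (-14, 10)) = 10.8167
d((-20, 19), (6, -19)) = 46.0435
d((-20, 19), (-20, -7)) = 26.0
d((6, 12), (-12, -7)) = 26.1725
d((6, 12), (-15, -3)) = 25.807
d((6, 12), (5, 26)) = 14.0357
d((6, 12), (-14, 10)) = 20.0998
d((6, 12), (6, -19)) = 31.0
d((6, 12), (-20, -7)) = 32.2025
d((-12, -7), (-15, -3)) = 5.0 <-- minimum
d((-12, -7), (5, 26)) = 37.1214
d((-12, -7), (-14, 10)) = 17.1172
d((-12, -7), (6, -19)) = 21.6333
d((-12, -7), (-20, -7)) = 8.0
d((-15, -3), (5, 26)) = 35.2278
d((-15, -3), (-14, 10)) = 13.0384
d((-15, -3), (6, -19)) = 26.4008
d((-15, -3), (-20, -7)) = 6.4031
d((5, 26), (-14, 10)) = 24.8395
d((5, 26), (6, -19)) = 45.0111
d((5, 26), (-20, -7)) = 41.4005
d((-14, 10), (6, -19)) = 35.2278
d((-14, 10), (-20, -7)) = 18.0278
d((6, -19), (-20, -7)) = 28.6356

Closest pair: (-12, -7) and (-15, -3) with distance 5.0

The closest pair is (-12, -7) and (-15, -3) with Euclidean distance 5.0. For 8 points, brute-force pairwise comparison is shown above. For large n, the divide-and-conquer algorithm (sort by x, recurse on halves, check the dividing strip) achieves O(n log n).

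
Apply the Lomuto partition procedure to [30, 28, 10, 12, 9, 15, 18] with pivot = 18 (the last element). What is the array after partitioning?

Lomuto partition with pivot = 18:

Initial array: [30, 28, 10, 12, 9, 15, 18]

arr[0]=30 > 18: no swap
arr[1]=28 > 18: no swap
arr[2]=10 <= 18: swap with position 0, array becomes [10, 28, 30, 12, 9, 15, 18]
arr[3]=12 <= 18: swap with position 1, array becomes [10, 12, 30, 28, 9, 15, 18]
arr[4]=9 <= 18: swap with position 2, array becomes [10, 12, 9, 28, 30, 15, 18]
arr[5]=15 <= 18: swap with position 3, array becomes [10, 12, 9, 15, 30, 28, 18]

Place pivot at position 4: [10, 12, 9, 15, 18, 28, 30]
Pivot position: 4

After partitioning with pivot 18, the array becomes [10, 12, 9, 15, 18, 28, 30]. The pivot is placed at index 4. All elements to the left of the pivot are <= 18, and all elements to the right are > 18.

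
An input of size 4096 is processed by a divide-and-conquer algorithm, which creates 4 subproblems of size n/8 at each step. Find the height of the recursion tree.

For divide and conquer with division factor 8:

Problem sizes at each level:
Level 0: 4096
Level 1: 512
Level 2: 64
Level 3: 8
Level 4: 1

The root is level 0 and the size-1 base case is level 4 (the tree spans levels 0 through 4, i.e. 5 levels counting the root), so the depth is the number of divisions: log_8(4096) = 4

The recursion tree depth is log_8(4096) = 4. At each level, the problem size is divided by 8, so it takes 4 divisions to reduce to a base case of size 1. The algorithm makes 4 recursive calls at each level.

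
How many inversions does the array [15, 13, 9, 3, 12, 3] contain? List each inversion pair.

Finding inversions in [15, 13, 9, 3, 12, 3]:

(0, 1): arr[0]=15 > arr[1]=13
(0, 2): arr[0]=15 > arr[2]=9
(0, 3): arr[0]=15 > arr[3]=3
(0, 4): arr[0]=15 > arr[4]=12
(0, 5): arr[0]=15 > arr[5]=3
(1, 2): arr[1]=13 > arr[2]=9
(1, 3): arr[1]=13 > arr[3]=3
(1, 4): arr[1]=13 > arr[4]=12
(1, 5): arr[1]=13 > arr[5]=3
(2, 3): arr[2]=9 > arr[3]=3
(2, 5): arr[2]=9 > arr[5]=3
(4, 5): arr[4]=12 > arr[5]=3

Total inversions: 12

The array has 12 inversion(s): (0,1), (0,2), (0,3), (0,4), (0,5), (1,2), (1,3), (1,4), (1,5), (2,3), (2,5), (4,5). Each pair (i,j) satisfies i < j and arr[i] > arr[j].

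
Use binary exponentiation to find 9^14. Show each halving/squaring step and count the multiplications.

Computing 9^14 by squaring (build up from 9^1; each line after the first costs one multiplication):

9^1 = 9
9^2 = (9^1)^2 = 9^2 = 81
9^3 = 9 * 9^2 = 9 * 81 = 729
9^6 = (9^3)^2 = 729^2 = 531441
9^7 = 9 * 9^6 = 9 * 531441 = 4782969
9^14 = (9^7)^2 = 4782969^2 = 22876792454961

Result: 22876792454961
Multiplications needed: 5 (5 lines after 9^1)

9^14 = 22876792454961. Using exponentiation by squaring, this requires 5 multiplications. The key idea: if the exponent is even, square the half-power; if odd, multiply by the base once.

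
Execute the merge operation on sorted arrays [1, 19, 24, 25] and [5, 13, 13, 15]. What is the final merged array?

Merging process:

Compare 1 vs 5: take 1 from left. Merged: [1]
Compare 19 vs 5: take 5 from right. Merged: [1, 5]
Compare 19 vs 13: take 13 from right. Merged: [1, 5, 13]
Compare 19 vs 13: take 13 from right. Merged: [1, 5, 13, 13]
Compare 19 vs 15: take 15 from right. Merged: [1, 5, 13, 13, 15]
Append remaining from left: [19, 24, 25]. Merged: [1, 5, 13, 13, 15, 19, 24, 25]

Final merged array: [1, 5, 13, 13, 15, 19, 24, 25]
Total comparisons: 5

The merged array is [1, 5, 13, 13, 15, 19, 24, 25], requiring 5 comparisons. The merge step runs in O(n) time where n is the total number of elements.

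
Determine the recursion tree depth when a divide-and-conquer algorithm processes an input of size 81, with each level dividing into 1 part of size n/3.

For divide and conquer with division factor 3:

Problem sizes at each level:
Level 0: 81
Level 1: 27
Level 2: 9
Level 3: 3
Level 4: 1

The root is level 0 and the size-1 base case is level 4 (the tree spans levels 0 through 4, i.e. 5 levels counting the root), so the depth is the number of divisions: log_3(81) = 4

The recursion tree depth is log_3(81) = 4. At each level, the problem size is divided by 3, so it takes 4 divisions to reduce to a base case of size 1. The algorithm makes 1 recursive call at each level.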